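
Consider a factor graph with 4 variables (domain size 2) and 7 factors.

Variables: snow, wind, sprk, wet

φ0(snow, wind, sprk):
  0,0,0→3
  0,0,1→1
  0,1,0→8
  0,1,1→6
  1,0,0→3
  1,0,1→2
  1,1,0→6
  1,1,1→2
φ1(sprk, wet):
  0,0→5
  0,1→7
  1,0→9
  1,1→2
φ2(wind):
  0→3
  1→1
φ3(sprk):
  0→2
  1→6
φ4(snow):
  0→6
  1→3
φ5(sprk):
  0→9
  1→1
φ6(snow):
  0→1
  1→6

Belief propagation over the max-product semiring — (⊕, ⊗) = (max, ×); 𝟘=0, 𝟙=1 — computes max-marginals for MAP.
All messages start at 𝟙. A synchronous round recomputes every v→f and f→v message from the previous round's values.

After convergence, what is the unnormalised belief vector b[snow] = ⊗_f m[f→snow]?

init: all messages = 𝟙 over 2 values
r1 m[φ0→snow] = [8, 6]
r1 m[φ0→wind] = [3, 8]
r1 m[φ0→sprk] = [8, 6]
r1 m[φ1→sprk] = [7, 9]
r1 m[φ1→wet] = [9, 7]
r1 m[φ2→wind] = [3, 1]
r1 m[φ3→sprk] = [2, 6]
r1 m[φ4→snow] = [6, 3]
r1 m[φ5→sprk] = [9, 1]
r1 m[φ6→snow] = [1, 6]
r1 m[snow→φ0] = [1, 1]
r1 m[snow→φ4] = [1, 1]
r1 m[snow→φ6] = [1, 1]
r1 m[wind→φ0] = [1, 1]
r1 m[wind→φ2] = [1, 1]
r1 m[sprk→φ0] = [1, 1]
r1 m[sprk→φ1] = [1, 1]
r1 m[sprk→φ3] = [1, 1]
r1 m[sprk→φ5] = [1, 1]
r1 m[wet→φ1] = [1, 1]
r2 m[φ0→snow] = [8, 6]
r2 m[φ0→wind] = [3, 8]
r2 m[φ0→sprk] = [8, 6]
r2 m[φ1→sprk] = [7, 9]
r2 m[φ1→wet] = [9, 7]
r2 m[φ2→wind] = [3, 1]
r2 m[φ3→sprk] = [2, 6]
r2 m[φ4→snow] = [6, 3]
r2 m[φ5→sprk] = [9, 1]
r2 m[φ6→snow] = [1, 6]
r2 m[snow→φ0] = [6, 18]
r2 m[snow→φ4] = [8, 36]
r2 m[snow→φ6] = [48, 18]
r2 m[wind→φ0] = [3, 1]
r2 m[wind→φ2] = [3, 8]
r2 m[sprk→φ0] = [126, 54]
r2 m[sprk→φ1] = [144, 36]
r2 m[sprk→φ3] = [504, 54]
r2 m[sprk→φ5] = [112, 324]
r2 m[wet→φ1] = [1, 1]
r3 m[φ0→snow] = [1134, 1134]
r3 m[φ0→wind] = [6804, 13608]
r3 m[φ0→sprk] = [162, 108]
r3 m[φ1→sprk] = [7, 9]
r3 m[φ1→wet] = [720, 1008]
r3 m[φ2→wind] = [3, 1]
r3 m[φ3→sprk] = [2, 6]
r3 m[φ4→snow] = [6, 3]
r3 m[φ5→sprk] = [9, 1]
r3 m[φ6→snow] = [1, 6]
r3 m[snow→φ0] = [6, 18]
r3 m[snow→φ4] = [8, 36]
r3 m[snow→φ6] = [48, 18]
r3 m[wind→φ0] = [3, 1]
r3 m[wind→φ2] = [3, 8]
r3 m[sprk→φ0] = [126, 54]
r3 m[sprk→φ1] = [144, 36]
r3 m[sprk→φ3] = [504, 54]
r3 m[sprk→φ5] = [112, 324]
r3 m[wet→φ1] = [1, 1]
r4 m[φ0→snow] = [1134, 1134]
r4 m[φ0→wind] = [6804, 13608]
r4 m[φ0→sprk] = [162, 108]
r4 m[φ1→sprk] = [7, 9]
r4 m[φ1→wet] = [720, 1008]
r4 m[φ2→wind] = [3, 1]
r4 m[φ3→sprk] = [2, 6]
r4 m[φ4→snow] = [6, 3]
r4 m[φ5→sprk] = [9, 1]
r4 m[φ6→snow] = [1, 6]
r4 m[snow→φ0] = [6, 18]
r4 m[snow→φ4] = [1134, 6804]
r4 m[snow→φ6] = [6804, 3402]
r4 m[wind→φ0] = [3, 1]
r4 m[wind→φ2] = [6804, 13608]
r4 m[sprk→φ0] = [126, 54]
r4 m[sprk→φ1] = [2916, 648]
r4 m[sprk→φ3] = [10206, 972]
r4 m[sprk→φ5] = [2268, 5832]
r4 m[wet→φ1] = [1, 1]
r5 m[φ0→snow] = [1134, 1134]
r5 m[φ0→wind] = [6804, 13608]
r5 m[φ0→sprk] = [162, 108]
r5 m[φ1→sprk] = [7, 9]
r5 m[φ1→wet] = [14580, 20412]
r5 m[φ2→wind] = [3, 1]
r5 m[φ3→sprk] = [2, 6]
r5 m[φ4→snow] = [6, 3]
r5 m[φ5→sprk] = [9, 1]
r5 m[φ6→snow] = [1, 6]
r5 m[snow→φ0] = [6, 18]
r5 m[snow→φ4] = [1134, 6804]
r5 m[snow→φ6] = [6804, 3402]
r5 m[wind→φ0] = [3, 1]
r5 m[wind→φ2] = [6804, 13608]
r5 m[sprk→φ0] = [126, 54]
r5 m[sprk→φ1] = [2916, 648]
r5 m[sprk→φ3] = [10206, 972]
r5 m[sprk→φ5] = [2268, 5832]
r5 m[wet→φ1] = [1, 1]
r6 m[φ0→snow] = [1134, 1134]
r6 m[φ0→wind] = [6804, 13608]
r6 m[φ0→sprk] = [162, 108]
r6 m[φ1→sprk] = [7, 9]
r6 m[φ1→wet] = [14580, 20412]
r6 m[φ2→wind] = [3, 1]
r6 m[φ3→sprk] = [2, 6]
r6 m[φ4→snow] = [6, 3]
r6 m[φ5→sprk] = [9, 1]
r6 m[φ6→snow] = [1, 6]
r6 m[snow→φ0] = [6, 18]
r6 m[snow→φ4] = [1134, 6804]
r6 m[snow→φ6] = [6804, 3402]
r6 m[wind→φ0] = [3, 1]
r6 m[wind→φ2] = [6804, 13608]
r6 m[sprk→φ0] = [126, 54]
r6 m[sprk→φ1] = [2916, 648]
r6 m[sprk→φ3] = [10206, 972]
r6 m[sprk→φ5] = [2268, 5832]
r6 m[wet→φ1] = [1, 1]
fixed point reached at round 6
b[snow] = ⊗ incoming = [6804, 20412]

b[snow] = [6804, 20412]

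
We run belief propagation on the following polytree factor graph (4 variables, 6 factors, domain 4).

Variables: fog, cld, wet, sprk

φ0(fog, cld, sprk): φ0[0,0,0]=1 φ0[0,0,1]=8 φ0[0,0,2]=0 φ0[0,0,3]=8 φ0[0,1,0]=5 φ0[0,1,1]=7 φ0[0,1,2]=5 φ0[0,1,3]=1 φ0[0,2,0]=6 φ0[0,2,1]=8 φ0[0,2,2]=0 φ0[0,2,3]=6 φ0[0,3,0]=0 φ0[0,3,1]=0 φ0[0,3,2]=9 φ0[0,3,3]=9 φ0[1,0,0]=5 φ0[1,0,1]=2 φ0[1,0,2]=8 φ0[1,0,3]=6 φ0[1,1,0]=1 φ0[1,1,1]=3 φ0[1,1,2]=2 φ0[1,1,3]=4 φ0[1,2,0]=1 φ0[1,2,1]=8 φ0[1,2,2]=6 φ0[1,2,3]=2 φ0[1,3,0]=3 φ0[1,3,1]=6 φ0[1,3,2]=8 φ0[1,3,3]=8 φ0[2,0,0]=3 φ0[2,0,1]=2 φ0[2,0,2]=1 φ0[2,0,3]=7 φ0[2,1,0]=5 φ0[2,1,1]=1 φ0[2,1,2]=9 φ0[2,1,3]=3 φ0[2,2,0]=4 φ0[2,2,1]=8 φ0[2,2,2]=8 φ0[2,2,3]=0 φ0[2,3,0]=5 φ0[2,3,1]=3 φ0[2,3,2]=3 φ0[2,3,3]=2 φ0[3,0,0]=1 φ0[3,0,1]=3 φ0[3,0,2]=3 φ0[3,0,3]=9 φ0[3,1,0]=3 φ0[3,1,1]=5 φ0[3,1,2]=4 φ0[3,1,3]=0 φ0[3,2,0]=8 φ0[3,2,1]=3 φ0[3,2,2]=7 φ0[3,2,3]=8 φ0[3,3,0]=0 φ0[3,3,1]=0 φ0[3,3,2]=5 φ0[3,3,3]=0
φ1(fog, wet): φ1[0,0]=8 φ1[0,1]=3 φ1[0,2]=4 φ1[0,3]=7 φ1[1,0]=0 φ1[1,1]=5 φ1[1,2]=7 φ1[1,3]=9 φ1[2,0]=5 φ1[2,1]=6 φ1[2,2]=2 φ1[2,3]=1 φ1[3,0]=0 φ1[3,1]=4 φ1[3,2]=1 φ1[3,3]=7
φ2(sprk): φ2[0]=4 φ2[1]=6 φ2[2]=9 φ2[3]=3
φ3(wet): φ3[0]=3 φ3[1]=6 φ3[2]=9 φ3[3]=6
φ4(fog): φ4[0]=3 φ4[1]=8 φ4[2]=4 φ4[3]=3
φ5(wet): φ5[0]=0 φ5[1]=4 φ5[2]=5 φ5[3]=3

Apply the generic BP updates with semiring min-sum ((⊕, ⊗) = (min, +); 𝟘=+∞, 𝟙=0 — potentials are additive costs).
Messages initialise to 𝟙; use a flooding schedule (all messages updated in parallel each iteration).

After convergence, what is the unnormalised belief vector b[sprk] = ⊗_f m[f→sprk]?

b[sprk] = [10, 12, 18, 9]

init: all messages = 𝟙 over 4 values
r1 m[φ0→fog] = [0, 1, 0, 0]
r1 m[φ0→cld] = [0, 0, 0, 0]
r1 m[φ0→sprk] = [0, 0, 0, 0]
r1 m[φ1→fog] = [3, 0, 1, 0]
r1 m[φ1→wet] = [0, 3, 1, 1]
r1 m[φ2→sprk] = [4, 6, 9, 3]
r1 m[φ3→wet] = [3, 6, 9, 6]
r1 m[φ4→fog] = [3, 8, 4, 3]
r1 m[φ5→wet] = [0, 4, 5, 3]
r1 m[fog→φ0] = [0, 0, 0, 0]
r1 m[fog→φ1] = [0, 0, 0, 0]
r1 m[fog→φ4] = [0, 0, 0, 0]
r1 m[cld→φ0] = [0, 0, 0, 0]
r1 m[wet→φ1] = [0, 0, 0, 0]
r1 m[wet→φ3] = [0, 0, 0, 0]
r1 m[wet→φ5] = [0, 0, 0, 0]
r1 m[sprk→φ0] = [0, 0, 0, 0]
r1 m[sprk→φ2] = [0, 0, 0, 0]
r2 m[φ0→fog] = [0, 1, 0, 0]
r2 m[φ0→cld] = [0, 0, 0, 0]
r2 m[φ0→sprk] = [0, 0, 0, 0]
r2 m[φ1→fog] = [3, 0, 1, 0]
r2 m[φ1→wet] = [0, 3, 1, 1]
r2 m[φ2→sprk] = [4, 6, 9, 3]
r2 m[φ3→wet] = [3, 6, 9, 6]
r2 m[φ4→fog] = [3, 8, 4, 3]
r2 m[φ5→wet] = [0, 4, 5, 3]
r2 m[fog→φ0] = [6, 8, 5, 3]
r2 m[fog→φ1] = [3, 9, 4, 3]
r2 m[fog→φ4] = [3, 1, 1, 0]
r2 m[cld→φ0] = [0, 0, 0, 0]
r2 m[wet→φ1] = [3, 10, 14, 9]
r2 m[wet→φ3] = [0, 7, 6, 4]
r2 m[wet→φ5] = [3, 9, 10, 7]
r2 m[sprk→φ0] = [4, 6, 9, 3]
r2 m[sprk→φ2] = [0, 0, 0, 0]
r3 m[φ0→fog] = [4, 5, 3, 3]
r3 m[φ0→cld] = [8, 6, 8, 6]
r3 m[φ0→sprk] = [3, 3, 6, 3]
r3 m[φ1→fog] = [11, 3, 8, 3]
r3 m[φ1→wet] = [3, 6, 4, 5]
r3 m[φ2→sprk] = [4, 6, 9, 3]
r3 m[φ3→wet] = [3, 6, 9, 6]
r3 m[φ4→fog] = [3, 8, 4, 3]
r3 m[φ5→wet] = [0, 4, 5, 3]
r3 m[fog→φ0] = [6, 8, 5, 3]
r3 m[fog→φ1] = [3, 9, 4, 3]
r3 m[fog→φ4] = [3, 1, 1, 0]
r3 m[cld→φ0] = [0, 0, 0, 0]
r3 m[wet→φ1] = [3, 10, 14, 9]
r3 m[wet→φ3] = [0, 7, 6, 4]
r3 m[wet→φ5] = [3, 9, 10, 7]
r3 m[sprk→φ0] = [4, 6, 9, 3]
r3 m[sprk→φ2] = [0, 0, 0, 0]
r4 m[φ0→fog] = [4, 5, 3, 3]
r4 m[φ0→cld] = [8, 6, 8, 6]
r4 m[φ0→sprk] = [3, 3, 6, 3]
r4 m[φ1→fog] = [11, 3, 8, 3]
r4 m[φ1→wet] = [3, 6, 4, 5]
r4 m[φ2→sprk] = [4, 6, 9, 3]
r4 m[φ3→wet] = [3, 6, 9, 6]
r4 m[φ4→fog] = [3, 8, 4, 3]
r4 m[φ5→wet] = [0, 4, 5, 3]
r4 m[fog→φ0] = [14, 11, 12, 6]
r4 m[fog→φ1] = [7, 13, 7, 6]
r4 m[fog→φ4] = [15, 8, 11, 6]
r4 m[cld→φ0] = [0, 0, 0, 0]
r4 m[wet→φ1] = [3, 10, 14, 9]
r4 m[wet→φ3] = [3, 10, 9, 8]
r4 m[wet→φ5] = [6, 12, 13, 11]
r4 m[sprk→φ0] = [4, 6, 9, 3]
r4 m[sprk→φ2] = [3, 3, 6, 3]
r5 m[φ0→fog] = [4, 5, 3, 3]
r5 m[φ0→cld] = [11, 9, 15, 9]
r5 m[φ0→sprk] = [6, 6, 9, 6]
r5 m[φ1→fog] = [11, 3, 8, 3]
r5 m[φ1→wet] = [6, 10, 7, 8]
r5 m[φ2→sprk] = [4, 6, 9, 3]
r5 m[φ3→wet] = [3, 6, 9, 6]
r5 m[φ4→fog] = [3, 8, 4, 3]
r5 m[φ5→wet] = [0, 4, 5, 3]
r5 m[fog→φ0] = [14, 11, 12, 6]
r5 m[fog→φ1] = [7, 13, 7, 6]
r5 m[fog→φ4] = [15, 8, 11, 6]
r5 m[cld→φ0] = [0, 0, 0, 0]
r5 m[wet→φ1] = [3, 10, 14, 9]
r5 m[wet→φ3] = [3, 10, 9, 8]
r5 m[wet→φ5] = [6, 12, 13, 11]
r5 m[sprk→φ0] = [4, 6, 9, 3]
r5 m[sprk→φ2] = [3, 3, 6, 3]
r6 m[φ0→fog] = [4, 5, 3, 3]
r6 m[φ0→cld] = [11, 9, 15, 9]
r6 m[φ0→sprk] = [6, 6, 9, 6]
r6 m[φ1→fog] = [11, 3, 8, 3]
r6 m[φ1→wet] = [6, 10, 7, 8]
r6 m[φ2→sprk] = [4, 6, 9, 3]
r6 m[φ3→wet] = [3, 6, 9, 6]
r6 m[φ4→fog] = [3, 8, 4, 3]
r6 m[φ5→wet] = [0, 4, 5, 3]
r6 m[fog→φ0] = [14, 11, 12, 6]
r6 m[fog→φ1] = [7, 13, 7, 6]
r6 m[fog→φ4] = [15, 8, 11, 6]
r6 m[cld→φ0] = [0, 0, 0, 0]
r6 m[wet→φ1] = [3, 10, 14, 9]
r6 m[wet→φ3] = [6, 14, 12, 11]
r6 m[wet→φ5] = [9, 16, 16, 14]
r6 m[sprk→φ0] = [4, 6, 9, 3]
r6 m[sprk→φ2] = [6, 6, 9, 6]
r7 m[φ0→fog] = [4, 5, 3, 3]
r7 m[φ0→cld] = [11, 9, 15, 9]
r7 m[φ0→sprk] = [6, 6, 9, 6]
r7 m[φ1→fog] = [11, 3, 8, 3]
r7 m[φ1→wet] = [6, 10, 7, 8]
r7 m[φ2→sprk] = [4, 6, 9, 3]
r7 m[φ3→wet] = [3, 6, 9, 6]
r7 m[φ4→fog] = [3, 8, 4, 3]
r7 m[φ5→wet] = [0, 4, 5, 3]
r7 m[fog→φ0] = [14, 11, 12, 6]
r7 m[fog→φ1] = [7, 13, 7, 6]
r7 m[fog→φ4] = [15, 8, 11, 6]
r7 m[cld→φ0] = [0, 0, 0, 0]
r7 m[wet→φ1] = [3, 10, 14, 9]
r7 m[wet→φ3] = [6, 14, 12, 11]
r7 m[wet→φ5] = [9, 16, 16, 14]
r7 m[sprk→φ0] = [4, 6, 9, 3]
r7 m[sprk→φ2] = [6, 6, 9, 6]
fixed point reached at round 7
b[sprk] = ⊗ incoming = [10, 12, 18, 9]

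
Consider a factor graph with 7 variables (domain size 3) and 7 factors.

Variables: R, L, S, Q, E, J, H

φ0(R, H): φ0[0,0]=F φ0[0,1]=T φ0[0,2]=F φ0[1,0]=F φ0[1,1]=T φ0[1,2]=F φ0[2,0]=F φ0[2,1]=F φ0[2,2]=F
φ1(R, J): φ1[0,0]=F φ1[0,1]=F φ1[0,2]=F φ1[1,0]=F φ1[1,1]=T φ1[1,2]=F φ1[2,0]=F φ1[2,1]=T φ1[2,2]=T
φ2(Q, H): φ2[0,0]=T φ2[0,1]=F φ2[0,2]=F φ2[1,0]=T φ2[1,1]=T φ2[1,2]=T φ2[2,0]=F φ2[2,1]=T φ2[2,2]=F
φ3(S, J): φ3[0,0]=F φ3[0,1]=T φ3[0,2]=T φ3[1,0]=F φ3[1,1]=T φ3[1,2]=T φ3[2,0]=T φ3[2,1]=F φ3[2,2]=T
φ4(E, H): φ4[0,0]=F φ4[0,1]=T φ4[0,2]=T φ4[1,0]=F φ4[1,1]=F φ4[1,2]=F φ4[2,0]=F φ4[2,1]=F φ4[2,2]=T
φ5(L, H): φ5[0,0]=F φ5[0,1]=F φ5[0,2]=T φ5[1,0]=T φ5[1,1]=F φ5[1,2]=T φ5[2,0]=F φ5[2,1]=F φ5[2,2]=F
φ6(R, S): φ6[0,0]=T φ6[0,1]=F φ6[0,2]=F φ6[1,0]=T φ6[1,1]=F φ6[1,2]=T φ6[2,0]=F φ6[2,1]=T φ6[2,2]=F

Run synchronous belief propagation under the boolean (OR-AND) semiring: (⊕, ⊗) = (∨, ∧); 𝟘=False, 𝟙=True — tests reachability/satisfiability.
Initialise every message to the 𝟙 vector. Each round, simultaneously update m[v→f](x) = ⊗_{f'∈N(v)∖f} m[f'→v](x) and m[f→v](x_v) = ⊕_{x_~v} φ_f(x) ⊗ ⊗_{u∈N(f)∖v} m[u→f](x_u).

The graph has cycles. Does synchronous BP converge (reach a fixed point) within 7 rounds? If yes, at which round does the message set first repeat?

NOT CONVERGED within 7 rounds

init: all messages = 𝟙 over 3 values
r1 m[φ0→R] = [T, T, F]
r1 m[φ0→H] = [F, T, F]
r1 m[φ1→R] = [F, T, T]
r1 m[φ1→J] = [F, T, T]
r1 m[φ2→Q] = [T, T, T]
r1 m[φ2→H] = [T, T, T]
r1 m[φ3→S] = [T, T, T]
r1 m[φ3→J] = [T, T, T]
r1 m[φ4→E] = [T, F, T]
r1 m[φ4→H] = [F, T, T]
r1 m[φ5→L] = [T, T, F]
r1 m[φ5→H] = [T, F, T]
r1 m[φ6→R] = [T, T, T]
r1 m[φ6→S] = [T, T, T]
r1 m[R→φ0] = [T, T, T]
r1 m[R→φ1] = [T, T, T]
r1 m[R→φ6] = [T, T, T]
r1 m[L→φ5] = [T, T, T]
r1 m[S→φ3] = [T, T, T]
r1 m[S→φ6] = [T, T, T]
r1 m[Q→φ2] = [T, T, T]
r1 m[E→φ4] = [T, T, T]
r1 m[J→φ1] = [T, T, T]
r1 m[J→φ3] = [T, T, T]
r1 m[H→φ0] = [T, T, T]
r1 m[H→φ2] = [T, T, T]
r1 m[H→φ4] = [T, T, T]
r1 m[H→φ5] = [T, T, T]
r2 m[φ0→R] = [T, T, F]
r2 m[φ0→H] = [F, T, F]
r2 m[φ1→R] = [F, T, T]
r2 m[φ1→J] = [F, T, T]
r2 m[φ2→Q] = [T, T, T]
r2 m[φ2→H] = [T, T, T]
r2 m[φ3→S] = [T, T, T]
r2 m[φ3→J] = [T, T, T]
r2 m[φ4→E] = [T, F, T]
r2 m[φ4→H] = [F, T, T]
r2 m[φ5→L] = [T, T, F]
r2 m[φ5→H] = [T, F, T]
r2 m[φ6→R] = [T, T, T]
r2 m[φ6→S] = [T, T, T]
r2 m[R→φ0] = [F, T, T]
r2 m[R→φ1] = [T, T, F]
r2 m[R→φ6] = [F, T, F]
r2 m[L→φ5] = [T, T, T]
r2 m[S→φ3] = [T, T, T]
r2 m[S→φ6] = [T, T, T]
r2 m[Q→φ2] = [T, T, T]
r2 m[E→φ4] = [T, T, T]
r2 m[J→φ1] = [T, T, T]
r2 m[J→φ3] = [F, T, T]
r2 m[H→φ0] = [F, F, T]
r2 m[H→φ2] = [F, F, F]
r2 m[H→φ4] = [F, F, F]
r2 m[H→φ5] = [F, T, F]
r3 m[φ0→R] = [F, F, F]
r3 m[φ0→H] = [F, T, F]
r3 m[φ1→R] = [F, T, T]
r3 m[φ1→J] = [F, T, F]
r3 m[φ2→Q] = [F, F, F]
r3 m[φ2→H] = [T, T, T]
r3 m[φ3→S] = [T, T, T]
r3 m[φ3→J] = [T, T, T]
r3 m[φ4→E] = [F, F, F]
r3 m[φ4→H] = [F, T, T]
r3 m[φ5→L] = [F, F, F]
r3 m[φ5→H] = [T, F, T]
r3 m[φ6→R] = [T, T, T]
r3 m[φ6→S] = [T, F, T]
r3 m[R→φ0] = [F, T, T]
r3 m[R→φ1] = [T, T, F]
r3 m[R→φ6] = [F, T, F]
r3 m[L→φ5] = [T, T, T]
r3 m[S→φ3] = [T, T, T]
r3 m[S→φ6] = [T, T, T]
r3 m[Q→φ2] = [T, T, T]
r3 m[E→φ4] = [T, T, T]
r3 m[J→φ1] = [T, T, T]
r3 m[J→φ3] = [F, T, T]
r3 m[H→φ0] = [F, F, T]
r3 m[H→φ2] = [F, F, F]
r3 m[H→φ4] = [F, F, F]
r3 m[H→φ5] = [F, T, F]
r4 m[φ0→R] = [F, F, F]
r4 m[φ0→H] = [F, T, F]
r4 m[φ1→R] = [F, T, T]
r4 m[φ1→J] = [F, T, F]
r4 m[φ2→Q] = [F, F, F]
r4 m[φ2→H] = [T, T, T]
r4 m[φ3→S] = [T, T, T]
r4 m[φ3→J] = [T, T, T]
r4 m[φ4→E] = [F, F, F]
r4 m[φ4→H] = [F, T, T]
r4 m[φ5→L] = [F, F, F]
r4 m[φ5→H] = [T, F, T]
r4 m[φ6→R] = [T, T, T]
r4 m[φ6→S] = [T, F, T]
r4 m[R→φ0] = [F, T, T]
r4 m[R→φ1] = [F, F, F]
r4 m[R→φ6] = [F, F, F]
r4 m[L→φ5] = [T, T, T]
r4 m[S→φ3] = [T, F, T]
r4 m[S→φ6] = [T, T, T]
r4 m[Q→φ2] = [T, T, T]
r4 m[E→φ4] = [T, T, T]
r4 m[J→φ1] = [T, T, T]
r4 m[J→φ3] = [F, T, F]
r4 m[H→φ0] = [F, F, T]
r4 m[H→φ2] = [F, F, F]
r4 m[H→φ4] = [F, F, F]
r4 m[H→φ5] = [F, T, F]
r5 m[φ0→R] = [F, F, F]
r5 m[φ0→H] = [F, T, F]
r5 m[φ1→R] = [F, T, T]
r5 m[φ1→J] = [F, F, F]
r5 m[φ2→Q] = [F, F, F]
r5 m[φ2→H] = [T, T, T]
r5 m[φ3→S] = [T, T, F]
r5 m[φ3→J] = [T, T, T]
r5 m[φ4→E] = [F, F, F]
r5 m[φ4→H] = [F, T, T]
r5 m[φ5→L] = [F, F, F]
r5 m[φ5→H] = [T, F, T]
r5 m[φ6→R] = [T, T, T]
r5 m[φ6→S] = [F, F, F]
r5 m[R→φ0] = [F, T, T]
r5 m[R→φ1] = [F, F, F]
r5 m[R→φ6] = [F, F, F]
r5 m[L→φ5] = [T, T, T]
r5 m[S→φ3] = [T, F, T]
r5 m[S→φ6] = [T, T, T]
r5 m[Q→φ2] = [T, T, T]
r5 m[E→φ4] = [T, T, T]
r5 m[J→φ1] = [T, T, T]
r5 m[J→φ3] = [F, T, F]
r5 m[H→φ0] = [F, F, T]
r5 m[H→φ2] = [F, F, F]
r5 m[H→φ4] = [F, F, F]
r5 m[H→φ5] = [F, T, F]
r6 m[φ0→R] = [F, F, F]
r6 m[φ0→H] = [F, T, F]
r6 m[φ1→R] = [F, T, T]
r6 m[φ1→J] = [F, F, F]
r6 m[φ2→Q] = [F, F, F]
r6 m[φ2→H] = [T, T, T]
r6 m[φ3→S] = [T, T, F]
r6 m[φ3→J] = [T, T, T]
r6 m[φ4→E] = [F, F, F]
r6 m[φ4→H] = [F, T, T]
r6 m[φ5→L] = [F, F, F]
r6 m[φ5→H] = [T, F, T]
r6 m[φ6→R] = [T, T, T]
r6 m[φ6→S] = [F, F, F]
r6 m[R→φ0] = [F, T, T]
r6 m[R→φ1] = [F, F, F]
r6 m[R→φ6] = [F, F, F]
r6 m[L→φ5] = [T, T, T]
r6 m[S→φ3] = [F, F, F]
r6 m[S→φ6] = [T, T, F]
r6 m[Q→φ2] = [T, T, T]
r6 m[E→φ4] = [T, T, T]
r6 m[J→φ1] = [T, T, T]
r6 m[J→φ3] = [F, F, F]
r6 m[H→φ0] = [F, F, T]
r6 m[H→φ2] = [F, F, F]
r6 m[H→φ4] = [F, F, F]
r6 m[H→φ5] = [F, T, F]
r7 m[φ0→R] = [F, F, F]
r7 m[φ0→H] = [F, T, F]
r7 m[φ1→R] = [F, T, T]
r7 m[φ1→J] = [F, F, F]
r7 m[φ2→Q] = [F, F, F]
r7 m[φ2→H] = [T, T, T]
r7 m[φ3→S] = [F, F, F]
r7 m[φ3→J] = [F, F, F]
r7 m[φ4→E] = [F, F, F]
r7 m[φ4→H] = [F, T, T]
r7 m[φ5→L] = [F, F, F]
r7 m[φ5→H] = [T, F, T]
r7 m[φ6→R] = [T, T, T]
r7 m[φ6→S] = [F, F, F]
r7 m[R→φ0] = [F, T, T]
r7 m[R→φ1] = [F, F, F]
r7 m[R→φ6] = [F, F, F]
r7 m[L→φ5] = [T, T, T]
r7 m[S→φ3] = [F, F, F]
r7 m[S→φ6] = [T, T, F]
r7 m[Q→φ2] = [T, T, T]
r7 m[E→φ4] = [T, T, T]
r7 m[J→φ1] = [T, T, T]
r7 m[J→φ3] = [F, F, F]
r7 m[H→φ0] = [F, F, T]
r7 m[H→φ2] = [F, F, F]
r7 m[H→φ4] = [F, F, F]
r7 m[H→φ5] = [F, T, F]
no fixed point within 7 rounds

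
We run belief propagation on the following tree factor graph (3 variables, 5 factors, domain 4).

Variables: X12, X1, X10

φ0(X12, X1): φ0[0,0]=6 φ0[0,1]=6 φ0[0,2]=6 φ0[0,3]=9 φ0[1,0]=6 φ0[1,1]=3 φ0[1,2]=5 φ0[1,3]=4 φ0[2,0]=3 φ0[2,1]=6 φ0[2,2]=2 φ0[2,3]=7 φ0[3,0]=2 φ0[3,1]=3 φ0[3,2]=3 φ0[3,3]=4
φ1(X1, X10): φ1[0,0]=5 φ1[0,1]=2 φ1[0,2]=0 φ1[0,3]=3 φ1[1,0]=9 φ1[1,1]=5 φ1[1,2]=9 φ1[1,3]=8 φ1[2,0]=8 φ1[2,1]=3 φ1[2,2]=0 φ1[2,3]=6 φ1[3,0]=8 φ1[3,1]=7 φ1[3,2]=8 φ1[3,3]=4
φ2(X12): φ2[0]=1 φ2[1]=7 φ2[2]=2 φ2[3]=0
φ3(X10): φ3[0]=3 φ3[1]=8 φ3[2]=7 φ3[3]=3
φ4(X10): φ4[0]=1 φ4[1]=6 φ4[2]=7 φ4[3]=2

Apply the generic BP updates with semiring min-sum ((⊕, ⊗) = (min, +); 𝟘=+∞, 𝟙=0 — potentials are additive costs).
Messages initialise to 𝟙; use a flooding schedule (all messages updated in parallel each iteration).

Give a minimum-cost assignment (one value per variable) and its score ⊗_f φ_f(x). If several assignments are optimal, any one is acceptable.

init: all messages = 𝟙 over 4 values
r1 m[φ0→X12] = [6, 3, 2, 2]
r1 m[φ0→X1] = [2, 3, 2, 4]
r1 m[φ1→X1] = [0, 5, 0, 4]
r1 m[φ1→X10] = [5, 2, 0, 3]
r1 m[φ2→X12] = [1, 7, 2, 0]
r1 m[φ3→X10] = [3, 8, 7, 3]
r1 m[φ4→X10] = [1, 6, 7, 2]
r1 m[X12→φ0] = [0, 0, 0, 0]
r1 m[X12→φ2] = [0, 0, 0, 0]
r1 m[X1→φ0] = [0, 0, 0, 0]
r1 m[X1→φ1] = [0, 0, 0, 0]
r1 m[X10→φ1] = [0, 0, 0, 0]
r1 m[X10→φ3] = [0, 0, 0, 0]
r1 m[X10→φ4] = [0, 0, 0, 0]
r2 m[φ0→X12] = [6, 3, 2, 2]
r2 m[φ0→X1] = [2, 3, 2, 4]
r2 m[φ1→X1] = [0, 5, 0, 4]
r2 m[φ1→X10] = [5, 2, 0, 3]
r2 m[φ2→X12] = [1, 7, 2, 0]
r2 m[φ3→X10] = [3, 8, 7, 3]
r2 m[φ4→X10] = [1, 6, 7, 2]
r2 m[X12→φ0] = [1, 7, 2, 0]
r2 m[X12→φ2] = [6, 3, 2, 2]
r2 m[X1→φ0] = [0, 5, 0, 4]
r2 m[X1→φ1] = [2, 3, 2, 4]
r2 m[X10→φ1] = [4, 14, 14, 5]
r2 m[X10→φ3] = [6, 8, 7, 5]
r2 m[X10→φ4] = [8, 10, 7, 6]
r3 m[φ0→X12] = [6, 5, 2, 2]
r3 m[φ0→X1] = [2, 3, 3, 4]
r3 m[φ1→X1] = [8, 13, 11, 9]
r3 m[φ1→X10] = [7, 4, 2, 5]
r3 m[φ2→X12] = [1, 7, 2, 0]
r3 m[φ3→X10] = [3, 8, 7, 3]
r3 m[φ4→X10] = [1, 6, 7, 2]
r3 m[X12→φ0] = [1, 7, 2, 0]
r3 m[X12→φ2] = [6, 3, 2, 2]
r3 m[X1→φ0] = [0, 5, 0, 4]
r3 m[X1→φ1] = [2, 3, 2, 4]
r3 m[X10→φ1] = [4, 14, 14, 5]
r3 m[X10→φ3] = [6, 8, 7, 5]
r3 m[X10→φ4] = [8, 10, 7, 6]
r4 m[φ0→X12] = [6, 5, 2, 2]
r4 m[φ0→X1] = [2, 3, 3, 4]
r4 m[φ1→X1] = [8, 13, 11, 9]
r4 m[φ1→X10] = [7, 4, 2, 5]
r4 m[φ2→X12] = [1, 7, 2, 0]
r4 m[φ3→X10] = [3, 8, 7, 3]
r4 m[φ4→X10] = [1, 6, 7, 2]
r4 m[X12→φ0] = [1, 7, 2, 0]
r4 m[X12→φ2] = [6, 5, 2, 2]
r4 m[X1→φ0] = [8, 13, 11, 9]
r4 m[X1→φ1] = [2, 3, 3, 4]
r4 m[X10→φ1] = [4, 14, 14, 5]
r4 m[X10→φ3] = [8, 10, 9, 7]
r4 m[X10→φ4] = [10, 12, 9, 8]
r5 m[φ0→X12] = [14, 13, 11, 10]
r5 m[φ0→X1] = [2, 3, 3, 4]
r5 m[φ1→X1] = [8, 13, 11, 9]
r5 m[φ1→X10] = [7, 4, 2, 5]
r5 m[φ2→X12] = [1, 7, 2, 0]
r5 m[φ3→X10] = [3, 8, 7, 3]
r5 m[φ4→X10] = [1, 6, 7, 2]
r5 m[X12→φ0] = [1, 7, 2, 0]
r5 m[X12→φ2] = [6, 5, 2, 2]
r5 m[X1→φ0] = [8, 13, 11, 9]
r5 m[X1→φ1] = [2, 3, 3, 4]
r5 m[X10→φ1] = [4, 14, 14, 5]
r5 m[X10→φ3] = [8, 10, 9, 7]
r5 m[X10→φ4] = [10, 12, 9, 8]
r6 m[φ0→X12] = [14, 13, 11, 10]
r6 m[φ0→X1] = [2, 3, 3, 4]
r6 m[φ1→X1] = [8, 13, 11, 9]
r6 m[φ1→X10] = [7, 4, 2, 5]
r6 m[φ2→X12] = [1, 7, 2, 0]
r6 m[φ3→X10] = [3, 8, 7, 3]
r6 m[φ4→X10] = [1, 6, 7, 2]
r6 m[X12→φ0] = [1, 7, 2, 0]
r6 m[X12→φ2] = [14, 13, 11, 10]
r6 m[X1→φ0] = [8, 13, 11, 9]
r6 m[X1→φ1] = [2, 3, 3, 4]
r6 m[X10→φ1] = [4, 14, 14, 5]
r6 m[X10→φ3] = [8, 10, 9, 7]
r6 m[X10→φ4] = [10, 12, 9, 8]
r7 m[φ0→X12] = [14, 13, 11, 10]
r7 m[φ0→X1] = [2, 3, 3, 4]
r7 m[φ1→X1] = [8, 13, 11, 9]
r7 m[φ1→X10] = [7, 4, 2, 5]
r7 m[φ2→X12] = [1, 7, 2, 0]
r7 m[φ3→X10] = [3, 8, 7, 3]
r7 m[φ4→X10] = [1, 6, 7, 2]
r7 m[X12→φ0] = [1, 7, 2, 0]
r7 m[X12→φ2] = [14, 13, 11, 10]
r7 m[X1→φ0] = [8, 13, 11, 9]
r7 m[X1→φ1] = [2, 3, 3, 4]
r7 m[X10→φ1] = [4, 14, 14, 5]
r7 m[X10→φ3] = [8, 10, 9, 7]
r7 m[X10→φ4] = [10, 12, 9, 8]
fixed point reached at round 7
traceback from X12: (X12=3, X1=0, X10=3), score=10

assignment: (X12=3, X1=0, X10=3); score = 10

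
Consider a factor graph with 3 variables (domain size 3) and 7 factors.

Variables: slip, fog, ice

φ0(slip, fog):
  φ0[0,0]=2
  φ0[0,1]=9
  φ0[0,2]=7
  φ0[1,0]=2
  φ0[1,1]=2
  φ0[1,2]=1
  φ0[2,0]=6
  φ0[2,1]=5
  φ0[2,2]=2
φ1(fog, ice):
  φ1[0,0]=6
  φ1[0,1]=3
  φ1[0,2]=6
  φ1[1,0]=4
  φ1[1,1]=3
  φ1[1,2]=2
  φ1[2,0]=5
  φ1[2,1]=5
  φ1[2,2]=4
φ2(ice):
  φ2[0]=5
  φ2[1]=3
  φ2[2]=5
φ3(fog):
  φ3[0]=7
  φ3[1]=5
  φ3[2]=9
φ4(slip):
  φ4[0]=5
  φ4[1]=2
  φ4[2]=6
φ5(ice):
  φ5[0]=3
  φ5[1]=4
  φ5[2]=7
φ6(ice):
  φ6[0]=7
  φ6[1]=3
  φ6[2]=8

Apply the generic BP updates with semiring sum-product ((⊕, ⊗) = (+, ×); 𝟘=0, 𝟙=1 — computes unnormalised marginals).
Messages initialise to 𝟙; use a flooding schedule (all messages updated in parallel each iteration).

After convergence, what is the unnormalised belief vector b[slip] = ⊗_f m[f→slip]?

init: all messages = 𝟙 over 3 values
r1 m[φ0→slip] = [18, 5, 13]
r1 m[φ0→fog] = [10, 16, 10]
r1 m[φ1→fog] = [15, 9, 14]
r1 m[φ1→ice] = [15, 11, 12]
r1 m[φ2→ice] = [5, 3, 5]
r1 m[φ3→fog] = [7, 5, 9]
r1 m[φ4→slip] = [5, 2, 6]
r1 m[φ5→ice] = [3, 4, 7]
r1 m[φ6→ice] = [7, 3, 8]
r1 m[slip→φ0] = [1, 1, 1]
r1 m[slip→φ4] = [1, 1, 1]
r1 m[fog→φ0] = [1, 1, 1]
r1 m[fog→φ1] = [1, 1, 1]
r1 m[fog→φ3] = [1, 1, 1]
r1 m[ice→φ1] = [1, 1, 1]
r1 m[ice→φ2] = [1, 1, 1]
r1 m[ice→φ5] = [1, 1, 1]
r1 m[ice→φ6] = [1, 1, 1]
r2 m[φ0→slip] = [18, 5, 13]
r2 m[φ0→fog] = [10, 16, 10]
r2 m[φ1→fog] = [15, 9, 14]
r2 m[φ1→ice] = [15, 11, 12]
r2 m[φ2→ice] = [5, 3, 5]
r2 m[φ3→fog] = [7, 5, 9]
r2 m[φ4→slip] = [5, 2, 6]
r2 m[φ5→ice] = [3, 4, 7]
r2 m[φ6→ice] = [7, 3, 8]
r2 m[slip→φ0] = [5, 2, 6]
r2 m[slip→φ4] = [18, 5, 13]
r2 m[fog→φ0] = [105, 45, 126]
r2 m[fog→φ1] = [70, 80, 90]
r2 m[fog→φ3] = [150, 144, 140]
r2 m[ice→φ1] = [105, 36, 280]
r2 m[ice→φ2] = [315, 132, 672]
r2 m[ice→φ5] = [525, 99, 480]
r2 m[ice→φ6] = [225, 132, 420]
r3 m[φ0→slip] = [1497, 426, 1107]
r3 m[φ0→fog] = [50, 79, 49]
r3 m[φ1→fog] = [2418, 1088, 1825]
r3 m[φ1→ice] = [1190, 900, 940]
r3 m[φ2→ice] = [5, 3, 5]
r3 m[φ3→fog] = [7, 5, 9]
r3 m[φ4→slip] = [5, 2, 6]
r3 m[φ5→ice] = [3, 4, 7]
r3 m[φ6→ice] = [7, 3, 8]
r3 m[slip→φ0] = [5, 2, 6]
r3 m[slip→φ4] = [18, 5, 13]
r3 m[fog→φ0] = [105, 45, 126]
r3 m[fog→φ1] = [70, 80, 90]
r3 m[fog→φ3] = [150, 144, 140]
r3 m[ice→φ1] = [105, 36, 280]
r3 m[ice→φ2] = [315, 132, 672]
r3 m[ice→φ5] = [525, 99, 480]
r3 m[ice→φ6] = [225, 132, 420]
r4 m[φ0→slip] = [1497, 426, 1107]
r4 m[φ0→fog] = [50, 79, 49]
r4 m[φ1→fog] = [2418, 1088, 1825]
r4 m[φ1→ice] = [1190, 900, 940]
r4 m[φ2→ice] = [5, 3, 5]
r4 m[φ3→fog] = [7, 5, 9]
r4 m[φ4→slip] = [5, 2, 6]
r4 m[φ5→ice] = [3, 4, 7]
r4 m[φ6→ice] = [7, 3, 8]
r4 m[slip→φ0] = [5, 2, 6]
r4 m[slip→φ4] = [1497, 426, 1107]
r4 m[fog→φ0] = [16926, 5440, 16425]
r4 m[fog→φ1] = [350, 395, 441]
r4 m[fog→φ3] = [120900, 85952, 89425]
r4 m[ice→φ1] = [105, 36, 280]
r4 m[ice→φ2] = [24990, 10800, 52640]
r4 m[ice→φ5] = [41650, 8100, 37600]
r4 m[ice→φ6] = [17850, 10800, 32900]
r5 m[φ0→slip] = [197787, 61157, 161606]
r5 m[φ0→fog] = [50, 79, 49]
r5 m[φ1→fog] = [2418, 1088, 1825]
r5 m[φ1→ice] = [5885, 4440, 4654]
r5 m[φ2→ice] = [5, 3, 5]
r5 m[φ3→fog] = [7, 5, 9]
r5 m[φ4→slip] = [5, 2, 6]
r5 m[φ5→ice] = [3, 4, 7]
r5 m[φ6→ice] = [7, 3, 8]
r5 m[slip→φ0] = [5, 2, 6]
r5 m[slip→φ4] = [1497, 426, 1107]
r5 m[fog→φ0] = [16926, 5440, 16425]
r5 m[fog→φ1] = [350, 395, 441]
r5 m[fog→φ3] = [120900, 85952, 89425]
r5 m[ice→φ1] = [105, 36, 280]
r5 m[ice→φ2] = [24990, 10800, 52640]
r5 m[ice→φ5] = [41650, 8100, 37600]
r5 m[ice→φ6] = [17850, 10800, 32900]
r6 m[φ0→slip] = [197787, 61157, 161606]
r6 m[φ0→fog] = [50, 79, 49]
r6 m[φ1→fog] = [2418, 1088, 1825]
r6 m[φ1→ice] = [5885, 4440, 4654]
r6 m[φ2→ice] = [5, 3, 5]
r6 m[φ3→fog] = [7, 5, 9]
r6 m[φ4→slip] = [5, 2, 6]
r6 m[φ5→ice] = [3, 4, 7]
r6 m[φ6→ice] = [7, 3, 8]
r6 m[slip→φ0] = [5, 2, 6]
r6 m[slip→φ4] = [197787, 61157, 161606]
r6 m[fog→φ0] = [16926, 5440, 16425]
r6 m[fog→φ1] = [350, 395, 441]
r6 m[fog→φ3] = [120900, 85952, 89425]
r6 m[ice→φ1] = [105, 36, 280]
r6 m[ice→φ2] = [123585, 53280, 260624]
r6 m[ice→φ5] = [205975, 39960, 186160]
r6 m[ice→φ6] = [88275, 53280, 162890]
r7 m[φ0→slip] = [197787, 61157, 161606]
r7 m[φ0→fog] = [50, 79, 49]
r7 m[φ1→fog] = [2418, 1088, 1825]
r7 m[φ1→ice] = [5885, 4440, 4654]
r7 m[φ2→ice] = [5, 3, 5]
r7 m[φ3→fog] = [7, 5, 9]
r7 m[φ4→slip] = [5, 2, 6]
r7 m[φ5→ice] = [3, 4, 7]
r7 m[φ6→ice] = [7, 3, 8]
r7 m[slip→φ0] = [5, 2, 6]
r7 m[slip→φ4] = [197787, 61157, 161606]
r7 m[fog→φ0] = [16926, 5440, 16425]
r7 m[fog→φ1] = [350, 395, 441]
r7 m[fog→φ3] = [120900, 85952, 89425]
r7 m[ice→φ1] = [105, 36, 280]
r7 m[ice→φ2] = [123585, 53280, 260624]
r7 m[ice→φ5] = [205975, 39960, 186160]
r7 m[ice→φ6] = [88275, 53280, 162890]
fixed point reached at round 7
b[slip] = ⊗ incoming = [988935, 122314, 969636]

b[slip] = [988935, 122314, 969636]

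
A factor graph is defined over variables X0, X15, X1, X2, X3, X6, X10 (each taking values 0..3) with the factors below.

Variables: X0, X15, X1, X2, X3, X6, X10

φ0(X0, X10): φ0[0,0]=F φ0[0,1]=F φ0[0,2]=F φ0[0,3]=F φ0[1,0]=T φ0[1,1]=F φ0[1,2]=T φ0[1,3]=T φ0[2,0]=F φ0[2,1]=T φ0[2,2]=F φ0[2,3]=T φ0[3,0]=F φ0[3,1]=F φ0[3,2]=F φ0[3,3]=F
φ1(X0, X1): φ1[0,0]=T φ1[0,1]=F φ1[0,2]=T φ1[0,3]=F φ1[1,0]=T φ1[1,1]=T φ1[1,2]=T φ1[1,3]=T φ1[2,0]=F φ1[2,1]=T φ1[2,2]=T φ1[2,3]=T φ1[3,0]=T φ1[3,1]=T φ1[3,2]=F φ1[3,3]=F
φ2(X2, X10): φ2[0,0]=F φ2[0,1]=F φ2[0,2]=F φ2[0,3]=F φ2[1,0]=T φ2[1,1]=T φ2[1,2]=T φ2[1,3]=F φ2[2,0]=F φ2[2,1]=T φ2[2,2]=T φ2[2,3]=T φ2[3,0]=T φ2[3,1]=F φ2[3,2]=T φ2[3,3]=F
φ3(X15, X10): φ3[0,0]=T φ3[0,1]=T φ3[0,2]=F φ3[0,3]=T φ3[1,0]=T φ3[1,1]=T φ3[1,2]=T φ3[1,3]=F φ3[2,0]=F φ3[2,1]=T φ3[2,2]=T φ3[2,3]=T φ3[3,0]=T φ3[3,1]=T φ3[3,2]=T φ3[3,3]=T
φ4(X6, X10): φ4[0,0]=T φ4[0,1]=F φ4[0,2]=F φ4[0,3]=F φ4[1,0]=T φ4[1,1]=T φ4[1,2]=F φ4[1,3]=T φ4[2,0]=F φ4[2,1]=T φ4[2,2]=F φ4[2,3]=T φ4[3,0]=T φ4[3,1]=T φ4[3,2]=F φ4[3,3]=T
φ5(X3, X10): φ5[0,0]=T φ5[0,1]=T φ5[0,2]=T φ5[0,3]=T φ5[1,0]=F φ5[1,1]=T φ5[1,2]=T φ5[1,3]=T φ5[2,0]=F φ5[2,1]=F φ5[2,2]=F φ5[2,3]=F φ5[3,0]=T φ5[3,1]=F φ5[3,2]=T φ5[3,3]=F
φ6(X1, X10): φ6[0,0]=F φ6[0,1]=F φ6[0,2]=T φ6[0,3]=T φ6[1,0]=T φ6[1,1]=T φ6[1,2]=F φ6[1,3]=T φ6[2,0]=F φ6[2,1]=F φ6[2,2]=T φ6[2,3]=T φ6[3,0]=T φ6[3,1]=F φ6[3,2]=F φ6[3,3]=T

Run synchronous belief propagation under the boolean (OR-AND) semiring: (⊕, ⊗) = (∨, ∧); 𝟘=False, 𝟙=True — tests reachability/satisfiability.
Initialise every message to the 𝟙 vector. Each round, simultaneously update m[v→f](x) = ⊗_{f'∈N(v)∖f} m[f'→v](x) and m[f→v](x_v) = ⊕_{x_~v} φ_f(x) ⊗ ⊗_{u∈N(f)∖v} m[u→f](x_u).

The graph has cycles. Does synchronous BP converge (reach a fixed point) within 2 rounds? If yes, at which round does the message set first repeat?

NOT CONVERGED within 2 rounds

init: all messages = 𝟙 over 4 values
r1 m[φ0→X0] = [F, T, T, F]
r1 m[φ0→X10] = [T, T, T, T]
r1 m[φ1→X0] = [T, T, T, T]
r1 m[φ1→X1] = [T, T, T, T]
r1 m[φ2→X2] = [F, T, T, T]
r1 m[φ2→X10] = [T, T, T, T]
r1 m[φ3→X15] = [T, T, T, T]
r1 m[φ3→X10] = [T, T, T, T]
r1 m[φ4→X6] = [T, T, T, T]
r1 m[φ4→X10] = [T, T, F, T]
r1 m[φ5→X3] = [T, T, F, T]
r1 m[φ5→X10] = [T, T, T, T]
r1 m[φ6→X1] = [T, T, T, T]
r1 m[φ6→X10] = [T, T, T, T]
r1 m[X0→φ0] = [T, T, T, T]
r1 m[X0→φ1] = [T, T, T, T]
r1 m[X15→φ3] = [T, T, T, T]
r1 m[X1→φ1] = [T, T, T, T]
r1 m[X1→φ6] = [T, T, T, T]
r1 m[X2→φ2] = [T, T, T, T]
r1 m[X3→φ5] = [T, T, T, T]
r1 m[X6→φ4] = [T, T, T, T]
r1 m[X10→φ0] = [T, T, T, T]
r1 m[X10→φ2] = [T, T, T, T]
r1 m[X10→φ3] = [T, T, T, T]
r1 m[X10→φ4] = [T, T, T, T]
r1 m[X10→φ5] = [T, T, T, T]
r1 m[X10→φ6] = [T, T, T, T]
r2 m[φ0→X0] = [F, T, T, F]
r2 m[φ0→X10] = [T, T, T, T]
r2 m[φ1→X0] = [T, T, T, T]
r2 m[φ1→X1] = [T, T, T, T]
r2 m[φ2→X2] = [F, T, T, T]
r2 m[φ2→X10] = [T, T, T, T]
r2 m[φ3→X15] = [T, T, T, T]
r2 m[φ3→X10] = [T, T, T, T]
r2 m[φ4→X6] = [T, T, T, T]
r2 m[φ4→X10] = [T, T, F, T]
r2 m[φ5→X3] = [T, T, F, T]
r2 m[φ5→X10] = [T, T, T, T]
r2 m[φ6→X1] = [T, T, T, T]
r2 m[φ6→X10] = [T, T, T, T]
r2 m[X0→φ0] = [T, T, T, T]
r2 m[X0→φ1] = [F, T, T, F]
r2 m[X15→φ3] = [T, T, T, T]
r2 m[X1→φ1] = [T, T, T, T]
r2 m[X1→φ6] = [T, T, T, T]
r2 m[X2→φ2] = [T, T, T, T]
r2 m[X3→φ5] = [T, T, T, T]
r2 m[X6→φ4] = [T, T, T, T]
r2 m[X10→φ0] = [T, T, F, T]
r2 m[X10→φ2] = [T, T, F, T]
r2 m[X10→φ3] = [T, T, F, T]
r2 m[X10→φ4] = [T, T, T, T]
r2 m[X10→φ5] = [T, T, F, T]
r2 m[X10→φ6] = [T, T, F, T]
no fixed point within 2 rounds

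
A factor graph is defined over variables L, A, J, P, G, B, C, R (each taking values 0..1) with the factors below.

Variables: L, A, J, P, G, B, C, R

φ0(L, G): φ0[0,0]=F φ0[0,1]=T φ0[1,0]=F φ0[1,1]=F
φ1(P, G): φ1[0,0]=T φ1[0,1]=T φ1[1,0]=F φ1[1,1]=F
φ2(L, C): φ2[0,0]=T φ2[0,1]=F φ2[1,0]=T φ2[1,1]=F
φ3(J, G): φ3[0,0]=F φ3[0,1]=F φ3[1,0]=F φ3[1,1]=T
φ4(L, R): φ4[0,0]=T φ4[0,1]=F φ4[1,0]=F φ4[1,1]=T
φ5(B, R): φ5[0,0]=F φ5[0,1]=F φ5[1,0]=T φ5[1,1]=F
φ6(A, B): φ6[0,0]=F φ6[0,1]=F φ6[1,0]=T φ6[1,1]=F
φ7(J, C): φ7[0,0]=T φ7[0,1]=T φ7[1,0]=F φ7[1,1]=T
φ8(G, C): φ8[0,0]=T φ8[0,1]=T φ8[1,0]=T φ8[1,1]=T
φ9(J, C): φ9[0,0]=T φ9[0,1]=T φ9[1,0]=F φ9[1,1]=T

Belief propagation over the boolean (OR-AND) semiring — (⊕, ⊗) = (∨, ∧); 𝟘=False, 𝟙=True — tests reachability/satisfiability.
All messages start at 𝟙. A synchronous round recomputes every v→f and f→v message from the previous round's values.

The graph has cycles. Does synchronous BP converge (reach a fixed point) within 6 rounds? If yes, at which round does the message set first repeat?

NOT CONVERGED within 6 rounds

init: all messages = 𝟙 over 2 values
r1 m[φ0→L] = [T, F]
r1 m[φ0→G] = [F, T]
r1 m[φ1→P] = [T, F]
r1 m[φ1→G] = [T, T]
r1 m[φ2→L] = [T, T]
r1 m[φ2→C] = [T, F]
r1 m[φ3→J] = [F, T]
r1 m[φ3→G] = [F, T]
r1 m[φ4→L] = [T, T]
r1 m[φ4→R] = [T, T]
r1 m[φ5→B] = [F, T]
r1 m[φ5→R] = [T, F]
r1 m[φ6→A] = [F, T]
r1 m[φ6→B] = [T, F]
r1 m[φ7→J] = [T, T]
r1 m[φ7→C] = [T, T]
r1 m[φ8→G] = [T, T]
r1 m[φ8→C] = [T, T]
r1 m[φ9→J] = [T, T]
r1 m[φ9→C] = [T, T]
r1 m[L→φ0] = [T, T]
r1 m[L→φ2] = [T, T]
r1 m[L→φ4] = [T, T]
r1 m[A→φ6] = [T, T]
r1 m[J→φ3] = [T, T]
r1 m[J→φ7] = [T, T]
r1 m[J→φ9] = [T, T]
r1 m[P→φ1] = [T, T]
r1 m[G→φ0] = [T, T]
r1 m[G→φ1] = [T, T]
r1 m[G→φ3] = [T, T]
r1 m[G→φ8] = [T, T]
r1 m[B→φ5] = [T, T]
r1 m[B→φ6] = [T, T]
r1 m[C→φ2] = [T, T]
r1 m[C→φ7] = [T, T]
r1 m[C→φ8] = [T, T]
r1 m[C→φ9] = [T, T]
r1 m[R→φ4] = [T, T]
r1 m[R→φ5] = [T, T]
r2 m[φ0→L] = [T, F]
r2 m[φ0→G] = [F, T]
r2 m[φ1→P] = [T, F]
r2 m[φ1→G] = [T, T]
r2 m[φ2→L] = [T, T]
r2 m[φ2→C] = [T, F]
r2 m[φ3→J] = [F, T]
r2 m[φ3→G] = [F, T]
r2 m[φ4→L] = [T, T]
r2 m[φ4→R] = [T, T]
r2 m[φ5→B] = [F, T]
r2 m[φ5→R] = [T, F]
r2 m[φ6→A] = [F, T]
r2 m[φ6→B] = [T, F]
r2 m[φ7→J] = [T, T]
r2 m[φ7→C] = [T, T]
r2 m[φ8→G] = [T, T]
r2 m[φ8→C] = [T, T]
r2 m[φ9→J] = [T, T]
r2 m[φ9→C] = [T, T]
r2 m[L→φ0] = [T, T]
r2 m[L→φ2] = [T, F]
r2 m[L→φ4] = [T, F]
r2 m[A→φ6] = [T, T]
r2 m[J→φ3] = [T, T]
r2 m[J→φ7] = [F, T]
r2 m[J→φ9] = [F, T]
r2 m[P→φ1] = [T, T]
r2 m[G→φ0] = [F, T]
r2 m[G→φ1] = [F, T]
r2 m[G→φ3] = [F, T]
r2 m[G→φ8] = [F, T]
r2 m[B→φ5] = [T, F]
r2 m[B→φ6] = [F, T]
r2 m[C→φ2] = [T, T]
r2 m[C→φ7] = [T, F]
r2 m[C→φ8] = [T, F]
r2 m[C→φ9] = [T, F]
r2 m[R→φ4] = [T, F]
r2 m[R→φ5] = [T, T]
r3 m[φ0→L] = [T, F]
r3 m[φ0→G] = [F, T]
r3 m[φ1→P] = [T, F]
r3 m[φ1→G] = [T, T]
r3 m[φ2→L] = [T, T]
r3 m[φ2→C] = [T, F]
r3 m[φ3→J] = [F, T]
r3 m[φ3→G] = [F, T]
r3 m[φ4→L] = [T, F]
r3 m[φ4→R] = [T, F]
r3 m[φ5→B] = [F, T]
r3 m[φ5→R] = [F, F]
r3 m[φ6→A] = [F, F]
r3 m[φ6→B] = [T, F]
r3 m[φ7→J] = [T, F]
r3 m[φ7→C] = [F, T]
r3 m[φ8→G] = [T, T]
r3 m[φ8→C] = [T, T]
r3 m[φ9→J] = [T, F]
r3 m[φ9→C] = [F, T]
r3 m[L→φ0] = [T, T]
r3 m[L→φ2] = [T, F]
r3 m[L→φ4] = [T, F]
r3 m[A→φ6] = [T, T]
r3 m[J→φ3] = [T, T]
r3 m[J→φ7] = [F, T]
r3 m[J→φ9] = [F, T]
r3 m[P→φ1] = [T, T]
r3 m[G→φ0] = [F, T]
r3 m[G→φ1] = [F, T]
r3 m[G→φ3] = [F, T]
r3 m[G→φ8] = [F, T]
r3 m[B→φ5] = [T, F]
r3 m[B→φ6] = [F, T]
r3 m[C→φ2] = [T, T]
r3 m[C→φ7] = [T, F]
r3 m[C→φ8] = [T, F]
r3 m[C→φ9] = [T, F]
r3 m[R→φ4] = [T, F]
r3 m[R→φ5] = [T, T]
r4 m[φ0→L] = [T, F]
r4 m[φ0→G] = [F, T]
r4 m[φ1→P] = [T, F]
r4 m[φ1→G] = [T, T]
r4 m[φ2→L] = [T, T]
r4 m[φ2→C] = [T, F]
r4 m[φ3→J] = [F, T]
r4 m[φ3→G] = [F, T]
r4 m[φ4→L] = [T, F]
r4 m[φ4→R] = [T, F]
r4 m[φ5→B] = [F, T]
r4 m[φ5→R] = [F, F]
r4 m[φ6→A] = [F, F]
r4 m[φ6→B] = [T, F]
r4 m[φ7→J] = [T, F]
r4 m[φ7→C] = [F, T]
r4 m[φ8→G] = [T, T]
r4 m[φ8→C] = [T, T]
r4 m[φ9→J] = [T, F]
r4 m[φ9→C] = [F, T]
r4 m[L→φ0] = [T, F]
r4 m[L→φ2] = [T, F]
r4 m[L→φ4] = [T, F]
r4 m[A→φ6] = [T, T]
r4 m[J→φ3] = [T, F]
r4 m[J→φ7] = [F, F]
r4 m[J→φ9] = [F, F]
r4 m[P→φ1] = [T, T]
r4 m[G→φ0] = [F, T]
r4 m[G→φ1] = [F, T]
r4 m[G→φ3] = [F, T]
r4 m[G→φ8] = [F, T]
r4 m[B→φ5] = [T, F]
r4 m[B→φ6] = [F, T]
r4 m[C→φ2] = [F, T]
r4 m[C→φ7] = [F, F]
r4 m[C→φ8] = [F, F]
r4 m[C→φ9] = [F, F]
r4 m[R→φ4] = [F, F]
r4 m[R→φ5] = [T, F]
r5 m[φ0→L] = [T, F]
r5 m[φ0→G] = [F, T]
r5 m[φ1→P] = [T, F]
r5 m[φ1→G] = [T, T]
r5 m[φ2→L] = [F, F]
r5 m[φ2→C] = [T, F]
r5 m[φ3→J] = [F, T]
r5 m[φ3→G] = [F, F]
r5 m[φ4→L] = [F, F]
r5 m[φ4→R] = [T, F]
r5 m[φ5→B] = [F, T]
r5 m[φ5→R] = [F, F]
r5 m[φ6→A] = [F, F]
r5 m[φ6→B] = [T, F]
r5 m[φ7→J] = [F, F]
r5 m[φ7→C] = [F, F]
r5 m[φ8→G] = [F, F]
r5 m[φ8→C] = [T, T]
r5 m[φ9→J] = [F, F]
r5 m[φ9→C] = [F, F]
r5 m[L→φ0] = [T, F]
r5 m[L→φ2] = [T, F]
r5 m[L→φ4] = [T, F]
r5 m[A→φ6] = [T, T]
r5 m[J→φ3] = [T, F]
r5 m[J→φ7] = [F, F]
r5 m[J→φ9] = [F, F]
r5 m[P→φ1] = [T, T]
r5 m[G→φ0] = [F, T]
r5 m[G→φ1] = [F, T]
r5 m[G→φ3] = [F, T]
r5 m[G→φ8] = [F, T]
r5 m[B→φ5] = [T, F]
r5 m[B→φ6] = [F, T]
r5 m[C→φ2] = [F, T]
r5 m[C→φ7] = [F, F]
r5 m[C→φ8] = [F, F]
r5 m[C→φ9] = [F, F]
r5 m[R→φ4] = [F, F]
r5 m[R→φ5] = [T, F]
r6 m[φ0→L] = [T, F]
r6 m[φ0→G] = [F, T]
r6 m[φ1→P] = [T, F]
r6 m[φ1→G] = [T, T]
r6 m[φ2→L] = [F, F]
r6 m[φ2→C] = [T, F]
r6 m[φ3→J] = [F, T]
r6 m[φ3→G] = [F, F]
r6 m[φ4→L] = [F, F]
r6 m[φ4→R] = [T, F]
r6 m[φ5→B] = [F, T]
r6 m[φ5→R] = [F, F]
r6 m[φ6→A] = [F, F]
r6 m[φ6→B] = [T, F]
r6 m[φ7→J] = [F, F]
r6 m[φ7→C] = [F, F]
r6 m[φ8→G] = [F, F]
r6 m[φ8→C] = [T, T]
r6 m[φ9→J] = [F, F]
r6 m[φ9→C] = [F, F]
r6 m[L→φ0] = [F, F]
r6 m[L→φ2] = [F, F]
r6 m[L→φ4] = [F, F]
r6 m[A→φ6] = [T, T]
r6 m[J→φ3] = [F, F]
r6 m[J→φ7] = [F, F]
r6 m[J→φ9] = [F, F]
r6 m[P→φ1] = [T, T]
r6 m[G→φ0] = [F, F]
r6 m[G→φ1] = [F, F]
r6 m[G→φ3] = [F, F]
r6 m[G→φ8] = [F, F]
r6 m[B→φ5] = [T, F]
r6 m[B→φ6] = [F, T]
r6 m[C→φ2] = [F, F]
r6 m[C→φ7] = [F, F]
r6 m[C→φ8] = [F, F]
r6 m[C→φ9] = [F, F]
r6 m[R→φ4] = [F, F]
r6 m[R→φ5] = [T, F]
no fixed point within 6 rounds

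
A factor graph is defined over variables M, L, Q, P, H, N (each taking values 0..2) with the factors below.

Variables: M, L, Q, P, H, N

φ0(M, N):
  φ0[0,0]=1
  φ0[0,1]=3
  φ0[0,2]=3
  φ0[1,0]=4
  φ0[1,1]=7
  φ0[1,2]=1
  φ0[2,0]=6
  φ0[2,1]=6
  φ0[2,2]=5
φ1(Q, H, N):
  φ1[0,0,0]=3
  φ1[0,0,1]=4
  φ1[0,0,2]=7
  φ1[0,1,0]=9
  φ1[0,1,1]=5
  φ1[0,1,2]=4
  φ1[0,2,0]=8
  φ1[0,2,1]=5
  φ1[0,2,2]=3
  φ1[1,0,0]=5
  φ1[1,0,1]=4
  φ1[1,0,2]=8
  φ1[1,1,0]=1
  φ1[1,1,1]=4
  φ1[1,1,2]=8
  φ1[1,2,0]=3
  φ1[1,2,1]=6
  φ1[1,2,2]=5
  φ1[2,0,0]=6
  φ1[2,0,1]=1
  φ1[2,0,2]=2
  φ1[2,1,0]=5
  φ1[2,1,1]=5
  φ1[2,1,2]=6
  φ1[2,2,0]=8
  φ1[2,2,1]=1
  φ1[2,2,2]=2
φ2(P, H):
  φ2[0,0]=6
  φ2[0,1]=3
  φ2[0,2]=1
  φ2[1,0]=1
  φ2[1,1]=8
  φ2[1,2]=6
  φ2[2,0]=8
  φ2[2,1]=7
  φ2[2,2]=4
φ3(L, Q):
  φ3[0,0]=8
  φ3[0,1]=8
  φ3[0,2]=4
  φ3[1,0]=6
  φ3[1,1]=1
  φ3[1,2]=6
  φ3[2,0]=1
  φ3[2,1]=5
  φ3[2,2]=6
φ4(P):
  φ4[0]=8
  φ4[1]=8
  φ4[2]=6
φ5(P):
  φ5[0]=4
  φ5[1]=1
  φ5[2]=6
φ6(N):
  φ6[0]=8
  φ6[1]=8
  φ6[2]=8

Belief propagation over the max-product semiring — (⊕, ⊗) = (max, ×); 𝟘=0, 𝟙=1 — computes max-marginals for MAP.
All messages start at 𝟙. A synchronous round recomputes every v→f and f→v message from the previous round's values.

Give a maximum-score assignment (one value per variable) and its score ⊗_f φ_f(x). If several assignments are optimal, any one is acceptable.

assignment: (M=2, L=0, Q=0, P=2, H=1, N=0); score = 870912

init: all messages = 𝟙 over 3 values
r1 m[φ0→M] = [3, 7, 6]
r1 m[φ0→N] = [6, 7, 5]
r1 m[φ1→Q] = [9, 8, 8]
r1 m[φ1→H] = [8, 9, 8]
r1 m[φ1→N] = [9, 6, 8]
r1 m[φ2→P] = [6, 8, 8]
r1 m[φ2→H] = [8, 8, 6]
r1 m[φ3→L] = [8, 6, 6]
r1 m[φ3→Q] = [8, 8, 6]
r1 m[φ4→P] = [8, 8, 6]
r1 m[φ5→P] = [4, 1, 6]
r1 m[φ6→N] = [8, 8, 8]
r1 m[M→φ0] = [1, 1, 1]
r1 m[L→φ3] = [1, 1, 1]
r1 m[Q→φ1] = [1, 1, 1]
r1 m[Q→φ3] = [1, 1, 1]
r1 m[P→φ2] = [1, 1, 1]
r1 m[P→φ4] = [1, 1, 1]
r1 m[P→φ5] = [1, 1, 1]
r1 m[H→φ1] = [1, 1, 1]
r1 m[H→φ2] = [1, 1, 1]
r1 m[N→φ0] = [1, 1, 1]
r1 m[N→φ1] = [1, 1, 1]
r1 m[N→φ6] = [1, 1, 1]
r2 m[φ0→M] = [3, 7, 6]
r2 m[φ0→N] = [6, 7, 5]
r2 m[φ1→Q] = [9, 8, 8]
r2 m[φ1→H] = [8, 9, 8]
r2 m[φ1→N] = [9, 6, 8]
r2 m[φ2→P] = [6, 8, 8]
r2 m[φ2→H] = [8, 8, 6]
r2 m[φ3→L] = [8, 6, 6]
r2 m[φ3→Q] = [8, 8, 6]
r2 m[φ4→P] = [8, 8, 6]
r2 m[φ5→P] = [4, 1, 6]
r2 m[φ6→N] = [8, 8, 8]
r2 m[M→φ0] = [1, 1, 1]
r2 m[L→φ3] = [1, 1, 1]
r2 m[Q→φ1] = [8, 8, 6]
r2 m[Q→φ3] = [9, 8, 8]
r2 m[P→φ2] = [32, 8, 36]
r2 m[P→φ4] = [24, 8, 48]
r2 m[P→φ5] = [48, 64, 48]
r2 m[H→φ1] = [8, 8, 6]
r2 m[H→φ2] = [8, 9, 8]
r2 m[N→φ0] = [72, 48, 64]
r2 m[N→φ1] = [48, 56, 40]
r2 m[N→φ6] = [54, 42, 40]
r3 m[φ0→M] = [192, 336, 432]
r3 m[φ0→N] = [6, 7, 5]
r3 m[φ1→Q] = [3456, 2560, 2304]
r3 m[φ1→H] = [2560, 3456, 3072]
r3 m[φ1→N] = [576, 320, 512]
r3 m[φ2→P] = [48, 72, 64]
r3 m[φ2→H] = [288, 252, 144]
r3 m[φ3→L] = [72, 54, 48]
r3 m[φ3→Q] = [8, 8, 6]
r3 m[φ4→P] = [8, 8, 6]
r3 m[φ5→P] = [4, 1, 6]
r3 m[φ6→N] = [8, 8, 8]
r3 m[M→φ0] = [1, 1, 1]
r3 m[L→φ3] = [1, 1, 1]
r3 m[Q→φ1] = [8, 8, 6]
r3 m[Q→φ3] = [9, 8, 8]
r3 m[P→φ2] = [32, 8, 36]
r3 m[P→φ4] = [24, 8, 48]
r3 m[P→φ5] = [48, 64, 48]
r3 m[H→φ1] = [8, 8, 6]
r3 m[H→φ2] = [8, 9, 8]
r3 m[N→φ0] = [72, 48, 64]
r3 m[N→φ1] = [48, 56, 40]
r3 m[N→φ6] = [54, 42, 40]
r4 m[φ0→M] = [192, 336, 432]
r4 m[φ0→N] = [6, 7, 5]
r4 m[φ1→Q] = [3456, 2560, 2304]
r4 m[φ1→H] = [2560, 3456, 3072]
r4 m[φ1→N] = [576, 320, 512]
r4 m[φ2→P] = [48, 72, 64]
r4 m[φ2→H] = [288, 252, 144]
r4 m[φ3→L] = [72, 54, 48]
r4 m[φ3→Q] = [8, 8, 6]
r4 m[φ4→P] = [8, 8, 6]
r4 m[φ5→P] = [4, 1, 6]
r4 m[φ6→N] = [8, 8, 8]
r4 m[M→φ0] = [1, 1, 1]
r4 m[L→φ3] = [1, 1, 1]
r4 m[Q→φ1] = [8, 8, 6]
r4 m[Q→φ3] = [3456, 2560, 2304]
r4 m[P→φ2] = [32, 8, 36]
r4 m[P→φ4] = [192, 72, 384]
r4 m[P→φ5] = [384, 576, 384]
r4 m[H→φ1] = [288, 252, 144]
r4 m[H→φ2] = [2560, 3456, 3072]
r4 m[N→φ0] = [4608, 2560, 4096]
r4 m[N→φ1] = [48, 56, 40]
r4 m[N→φ6] = [3456, 2240, 2560]
r5 m[φ0→M] = [12288, 18432, 27648]
r5 m[φ0→N] = [6, 7, 5]
r5 m[φ1→Q] = [108864, 92160, 82944]
r5 m[φ1→H] = [2560, 3456, 3072]
r5 m[φ1→N] = [18144, 10080, 18432]
r5 m[φ2→P] = [15360, 27648, 24192]
r5 m[φ2→H] = [288, 252, 144]
r5 m[φ3→L] = [27648, 20736, 13824]
r5 m[φ3→Q] = [8, 8, 6]
r5 m[φ4→P] = [8, 8, 6]
r5 m[φ5→P] = [4, 1, 6]
r5 m[φ6→N] = [8, 8, 8]
r5 m[M→φ0] = [1, 1, 1]
r5 m[L→φ3] = [1, 1, 1]
r5 m[Q→φ1] = [8, 8, 6]
r5 m[Q→φ3] = [3456, 2560, 2304]
r5 m[P→φ2] = [32, 8, 36]
r5 m[P→φ4] = [192, 72, 384]
r5 m[P→φ5] = [384, 576, 384]
r5 m[H→φ1] = [288, 252, 144]
r5 m[H→φ2] = [2560, 3456, 3072]
r5 m[N→φ0] = [4608, 2560, 4096]
r5 m[N→φ1] = [48, 56, 40]
r5 m[N→φ6] = [3456, 2240, 2560]
r6 m[φ0→M] = [12288, 18432, 27648]
r6 m[φ0→N] = [6, 7, 5]
r6 m[φ1→Q] = [108864, 92160, 82944]
r6 m[φ1→H] = [2560, 3456, 3072]
r6 m[φ1→N] = [18144, 10080, 18432]
r6 m[φ2→P] = [15360, 27648, 24192]
r6 m[φ2→H] = [288, 252, 144]
r6 m[φ3→L] = [27648, 20736, 13824]
r6 m[φ3→Q] = [8, 8, 6]
r6 m[φ4→P] = [8, 8, 6]
r6 m[φ5→P] = [4, 1, 6]
r6 m[φ6→N] = [8, 8, 8]
r6 m[M→φ0] = [1, 1, 1]
r6 m[L→φ3] = [1, 1, 1]
r6 m[Q→φ1] = [8, 8, 6]
r6 m[Q→φ3] = [108864, 92160, 82944]
r6 m[P→φ2] = [32, 8, 36]
r6 m[P→φ4] = [61440, 27648, 145152]
r6 m[P→φ5] = [122880, 221184, 145152]
r6 m[H→φ1] = [288, 252, 144]
r6 m[H→φ2] = [2560, 3456, 3072]
r6 m[N→φ0] = [145152, 80640, 147456]
r6 m[N→φ1] = [48, 56, 40]
r6 m[N→φ6] = [108864, 70560, 92160]
r7 m[φ0→M] = [442368, 580608, 870912]
r7 m[φ0→N] = [6, 7, 5]
r7 m[φ1→Q] = [108864, 92160, 82944]
r7 m[φ1→H] = [2560, 3456, 3072]
r7 m[φ1→N] = [18144, 10080, 18432]
r7 m[φ2→P] = [15360, 27648, 24192]
r7 m[φ2→H] = [288, 252, 144]
r7 m[φ3→L] = [870912, 653184, 497664]
r7 m[φ3→Q] = [8, 8, 6]
r7 m[φ4→P] = [8, 8, 6]
r7 m[φ5→P] = [4, 1, 6]
r7 m[φ6→N] = [8, 8, 8]
r7 m[M→φ0] = [1, 1, 1]
r7 m[L→φ3] = [1, 1, 1]
r7 m[Q→φ1] = [8, 8, 6]
r7 m[Q→φ3] = [108864, 92160, 82944]
r7 m[P→φ2] = [32, 8, 36]
r7 m[P→φ4] = [61440, 27648, 145152]
r7 m[P→φ5] = [122880, 221184, 145152]
r7 m[H→φ1] = [288, 252, 144]
r7 m[H→φ2] = [2560, 3456, 3072]
r7 m[N→φ0] = [145152, 80640, 147456]
r7 m[N→φ1] = [48, 56, 40]
r7 m[N→φ6] = [108864, 70560, 92160]
r8 m[φ0→M] = [442368, 580608, 870912]
r8 m[φ0→N] = [6, 7, 5]
r8 m[φ1→Q] = [108864, 92160, 82944]
r8 m[φ1→H] = [2560, 3456, 3072]
r8 m[φ1→N] = [18144, 10080, 18432]
r8 m[φ2→P] = [15360, 27648, 24192]
r8 m[φ2→H] = [288, 252, 144]
r8 m[φ3→L] = [870912, 653184, 497664]
r8 m[φ3→Q] = [8, 8, 6]
r8 m[φ4→P] = [8, 8, 6]
r8 m[φ5→P] = [4, 1, 6]
r8 m[φ6→N] = [8, 8, 8]
r8 m[M→φ0] = [1, 1, 1]
r8 m[L→φ3] = [1, 1, 1]
r8 m[Q→φ1] = [8, 8, 6]
r8 m[Q→φ3] = [108864, 92160, 82944]
r8 m[P→φ2] = [32, 8, 36]
r8 m[P→φ4] = [61440, 27648, 145152]
r8 m[P→φ5] = [122880, 221184, 145152]
r8 m[H→φ1] = [288, 252, 144]
r8 m[H→φ2] = [2560, 3456, 3072]
r8 m[N→φ0] = [145152, 80640, 147456]
r8 m[N→φ1] = [48, 56, 40]
r8 m[N→φ6] = [108864, 70560, 92160]
fixed point reached at round 8
traceback from M: (M=2, L=0, Q=0, P=2, H=1, N=0), score=870912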